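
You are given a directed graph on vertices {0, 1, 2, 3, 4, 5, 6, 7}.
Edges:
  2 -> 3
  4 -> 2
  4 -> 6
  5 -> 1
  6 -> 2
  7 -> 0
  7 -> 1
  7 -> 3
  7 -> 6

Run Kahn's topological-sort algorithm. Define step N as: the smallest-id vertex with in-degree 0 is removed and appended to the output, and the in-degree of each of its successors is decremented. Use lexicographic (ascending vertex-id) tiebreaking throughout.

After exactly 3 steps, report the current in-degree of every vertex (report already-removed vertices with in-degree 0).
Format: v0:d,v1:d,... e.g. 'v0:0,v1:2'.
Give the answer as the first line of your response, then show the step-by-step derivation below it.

v0:0,v1:0,v2:1,v3:1,v4:0,v5:0,v6:0,v7:0

step 1: output 4; order=[4]; indeg=(1,2,1,2,0,0,1,0)
step 2: output 5; order=[4,5]; indeg=(1,1,1,2,0,0,1,0)
step 3: output 7; order=[4,5,7]; indeg=(0,0,1,1,0,0,0,0)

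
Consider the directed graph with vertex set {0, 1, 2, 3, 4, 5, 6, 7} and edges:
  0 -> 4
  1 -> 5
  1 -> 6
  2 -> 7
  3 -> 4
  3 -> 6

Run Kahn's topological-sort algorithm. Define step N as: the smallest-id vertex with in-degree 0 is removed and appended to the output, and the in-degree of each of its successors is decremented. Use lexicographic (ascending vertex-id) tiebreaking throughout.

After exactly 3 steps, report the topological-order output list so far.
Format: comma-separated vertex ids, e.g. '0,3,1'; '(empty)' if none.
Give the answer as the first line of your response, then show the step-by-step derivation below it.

0,1,2

step 1: output 0; order=[0]; indeg=(0,0,0,0,1,1,2,1)
step 2: output 1; order=[0,1]; indeg=(0,0,0,0,1,0,1,1)
step 3: output 2; order=[0,1,2]; indeg=(0,0,0,0,1,0,1,0)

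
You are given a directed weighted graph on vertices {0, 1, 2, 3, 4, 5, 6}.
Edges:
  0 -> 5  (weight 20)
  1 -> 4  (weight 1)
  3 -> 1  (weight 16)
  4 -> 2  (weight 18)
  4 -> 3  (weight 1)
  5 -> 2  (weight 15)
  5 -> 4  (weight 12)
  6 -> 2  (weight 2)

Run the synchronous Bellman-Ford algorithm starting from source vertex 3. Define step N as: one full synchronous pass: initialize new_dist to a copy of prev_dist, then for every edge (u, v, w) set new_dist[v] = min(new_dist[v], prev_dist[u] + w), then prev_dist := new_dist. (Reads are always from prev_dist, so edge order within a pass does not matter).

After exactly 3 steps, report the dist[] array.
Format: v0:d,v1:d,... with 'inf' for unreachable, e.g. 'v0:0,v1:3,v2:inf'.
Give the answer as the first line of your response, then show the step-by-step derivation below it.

v0:inf,v1:16,v2:35,v3:0,v4:17,v5:inf,v6:inf

step 1: dist = v0:inf,v1:16,v2:inf,v3:0,v4:inf,v5:inf,v6:inf
step 2: dist = v0:inf,v1:16,v2:inf,v3:0,v4:17,v5:inf,v6:inf
step 3: dist = v0:inf,v1:16,v2:35,v3:0,v4:17,v5:inf,v6:inf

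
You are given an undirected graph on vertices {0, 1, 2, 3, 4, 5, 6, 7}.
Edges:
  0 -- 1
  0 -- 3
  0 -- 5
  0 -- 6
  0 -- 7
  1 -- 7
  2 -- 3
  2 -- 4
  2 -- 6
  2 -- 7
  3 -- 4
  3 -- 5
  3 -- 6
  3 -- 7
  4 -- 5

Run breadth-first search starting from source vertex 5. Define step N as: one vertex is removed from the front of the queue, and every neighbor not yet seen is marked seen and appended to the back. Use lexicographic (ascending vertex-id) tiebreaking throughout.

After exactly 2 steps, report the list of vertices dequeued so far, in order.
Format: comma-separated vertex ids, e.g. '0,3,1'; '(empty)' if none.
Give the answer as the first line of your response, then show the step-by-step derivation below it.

5,0

step 1: dequeue 5; queue=[0,3,4]; order=5
step 2: dequeue 0; queue=[3,4,1,6,7]; order=5,0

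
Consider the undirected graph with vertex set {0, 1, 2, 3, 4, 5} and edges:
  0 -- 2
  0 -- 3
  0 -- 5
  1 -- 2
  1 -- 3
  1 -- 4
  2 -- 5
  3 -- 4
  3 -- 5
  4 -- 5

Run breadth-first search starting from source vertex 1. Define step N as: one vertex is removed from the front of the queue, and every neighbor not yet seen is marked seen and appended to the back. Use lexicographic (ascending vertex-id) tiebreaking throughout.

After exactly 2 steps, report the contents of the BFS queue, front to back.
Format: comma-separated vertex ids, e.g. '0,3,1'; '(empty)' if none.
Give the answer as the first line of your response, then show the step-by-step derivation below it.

3,4,0,5

step 1: dequeue 1; queue=[2,3,4]; order=1
step 2: dequeue 2; queue=[3,4,0,5]; order=1,2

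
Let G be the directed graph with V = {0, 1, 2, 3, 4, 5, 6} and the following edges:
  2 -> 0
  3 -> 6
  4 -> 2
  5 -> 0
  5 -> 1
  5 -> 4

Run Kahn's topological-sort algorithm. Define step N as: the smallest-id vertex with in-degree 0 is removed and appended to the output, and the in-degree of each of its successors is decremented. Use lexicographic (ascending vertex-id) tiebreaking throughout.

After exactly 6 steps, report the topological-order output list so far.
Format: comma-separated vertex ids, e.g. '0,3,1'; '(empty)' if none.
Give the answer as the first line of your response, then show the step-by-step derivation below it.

3,5,1,4,2,0

step 1: output 3; order=[3]; indeg=(2,1,1,0,1,0,0)
step 2: output 5; order=[3,5]; indeg=(1,0,1,0,0,0,0)
step 3: output 1; order=[3,5,1]; indeg=(1,0,1,0,0,0,0)
step 4: output 4; order=[3,5,1,4]; indeg=(1,0,0,0,0,0,0)
step 5: output 2; order=[3,5,1,4,2]; indeg=(0,0,0,0,0,0,0)
step 6: output 0; order=[3,5,1,4,2,0]; indeg=(0,0,0,0,0,0,0)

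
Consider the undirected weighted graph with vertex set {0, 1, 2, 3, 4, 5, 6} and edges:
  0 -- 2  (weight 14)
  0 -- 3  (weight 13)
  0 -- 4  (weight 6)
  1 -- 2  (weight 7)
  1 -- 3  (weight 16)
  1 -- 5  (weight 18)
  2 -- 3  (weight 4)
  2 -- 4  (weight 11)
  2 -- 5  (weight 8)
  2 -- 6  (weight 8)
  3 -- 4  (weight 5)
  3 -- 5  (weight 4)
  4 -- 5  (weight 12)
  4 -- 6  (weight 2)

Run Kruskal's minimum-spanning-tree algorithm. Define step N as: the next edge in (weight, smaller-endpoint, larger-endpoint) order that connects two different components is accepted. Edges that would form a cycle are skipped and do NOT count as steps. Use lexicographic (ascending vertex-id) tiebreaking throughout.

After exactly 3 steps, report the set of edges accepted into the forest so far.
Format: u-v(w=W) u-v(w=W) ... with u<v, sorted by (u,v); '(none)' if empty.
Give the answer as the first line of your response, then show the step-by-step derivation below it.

2-3(w=4) 3-5(w=4) 4-6(w=2)

step 1: add edge 4-6 (w=2); MST = {4-6(w=2)}
step 2: add edge 2-3 (w=4); MST = {2-3(w=4) 4-6(w=2)}
step 3: add edge 3-5 (w=4); MST = {2-3(w=4) 3-5(w=4) 4-6(w=2)}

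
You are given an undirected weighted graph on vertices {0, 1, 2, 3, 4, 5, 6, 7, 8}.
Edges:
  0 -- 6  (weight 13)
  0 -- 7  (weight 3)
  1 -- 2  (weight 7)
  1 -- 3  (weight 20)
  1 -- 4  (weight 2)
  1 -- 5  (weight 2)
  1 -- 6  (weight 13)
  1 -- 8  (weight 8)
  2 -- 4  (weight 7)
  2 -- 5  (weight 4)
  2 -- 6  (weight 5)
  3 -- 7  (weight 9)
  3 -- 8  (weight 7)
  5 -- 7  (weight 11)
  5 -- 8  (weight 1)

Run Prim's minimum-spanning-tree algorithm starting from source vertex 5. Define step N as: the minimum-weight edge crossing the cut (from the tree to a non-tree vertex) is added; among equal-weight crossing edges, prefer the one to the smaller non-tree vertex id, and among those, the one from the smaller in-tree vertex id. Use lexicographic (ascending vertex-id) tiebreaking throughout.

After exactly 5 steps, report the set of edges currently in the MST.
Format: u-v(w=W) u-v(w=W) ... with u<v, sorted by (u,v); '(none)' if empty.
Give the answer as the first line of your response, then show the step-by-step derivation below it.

1-4(w=2) 1-5(w=2) 2-5(w=4) 2-6(w=5) 5-8(w=1)

step 1: add edge 5-8 (w=1); MST = {5-8(w=1)}
step 2: add edge 1-5 (w=2); MST = {1-5(w=2) 5-8(w=1)}
step 3: add edge 1-4 (w=2); MST = {1-4(w=2) 1-5(w=2) 5-8(w=1)}
step 4: add edge 2-5 (w=4); MST = {1-4(w=2) 1-5(w=2) 2-5(w=4) 5-8(w=1)}
step 5: add edge 2-6 (w=5); MST = {1-4(w=2) 1-5(w=2) 2-5(w=4) 2-6(w=5) 5-8(w=1)}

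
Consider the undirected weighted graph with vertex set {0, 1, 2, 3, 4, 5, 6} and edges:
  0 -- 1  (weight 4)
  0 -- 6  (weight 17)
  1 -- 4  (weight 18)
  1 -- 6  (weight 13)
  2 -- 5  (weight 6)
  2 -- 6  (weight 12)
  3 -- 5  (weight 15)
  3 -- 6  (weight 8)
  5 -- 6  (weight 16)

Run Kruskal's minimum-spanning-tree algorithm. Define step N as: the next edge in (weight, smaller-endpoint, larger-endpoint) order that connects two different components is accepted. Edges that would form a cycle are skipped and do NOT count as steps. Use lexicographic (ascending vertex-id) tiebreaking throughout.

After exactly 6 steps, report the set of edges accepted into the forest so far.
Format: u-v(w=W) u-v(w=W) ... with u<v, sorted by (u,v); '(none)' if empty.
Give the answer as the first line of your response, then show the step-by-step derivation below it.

0-1(w=4) 1-4(w=18) 1-6(w=13) 2-5(w=6) 2-6(w=12) 3-6(w=8)

step 1: add edge 0-1 (w=4); MST = {0-1(w=4)}
step 2: add edge 2-5 (w=6); MST = {0-1(w=4) 2-5(w=6)}
step 3: add edge 3-6 (w=8); MST = {0-1(w=4) 2-5(w=6) 3-6(w=8)}
step 4: add edge 2-6 (w=12); MST = {0-1(w=4) 2-5(w=6) 2-6(w=12) 3-6(w=8)}
step 5: add edge 1-6 (w=13); MST = {0-1(w=4) 1-6(w=13) 2-5(w=6) 2-6(w=12) 3-6(w=8)}
step 6: add edge 1-4 (w=18); MST = {0-1(w=4) 1-4(w=18) 1-6(w=13) 2-5(w=6) 2-6(w=12) 3-6(w=8)}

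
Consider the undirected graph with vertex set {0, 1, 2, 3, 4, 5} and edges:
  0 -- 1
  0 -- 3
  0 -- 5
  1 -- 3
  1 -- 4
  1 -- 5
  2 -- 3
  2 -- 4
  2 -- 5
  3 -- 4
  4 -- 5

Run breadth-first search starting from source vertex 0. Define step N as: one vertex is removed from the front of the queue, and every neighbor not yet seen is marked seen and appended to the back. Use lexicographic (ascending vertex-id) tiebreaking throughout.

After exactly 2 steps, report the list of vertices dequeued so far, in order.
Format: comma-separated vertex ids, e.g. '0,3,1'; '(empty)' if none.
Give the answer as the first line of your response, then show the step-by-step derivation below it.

0,1

step 1: dequeue 0; queue=[1,3,5]; order=0
step 2: dequeue 1; queue=[3,5,4]; order=0,1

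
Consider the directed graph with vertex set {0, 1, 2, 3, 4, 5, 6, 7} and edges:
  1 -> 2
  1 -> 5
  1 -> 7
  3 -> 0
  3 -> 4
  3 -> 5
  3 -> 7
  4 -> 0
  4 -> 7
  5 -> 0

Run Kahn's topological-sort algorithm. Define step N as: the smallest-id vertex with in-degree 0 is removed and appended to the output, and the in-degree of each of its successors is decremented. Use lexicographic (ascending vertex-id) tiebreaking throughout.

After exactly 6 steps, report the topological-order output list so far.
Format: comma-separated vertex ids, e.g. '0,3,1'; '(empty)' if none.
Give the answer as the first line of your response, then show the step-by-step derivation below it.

1,2,3,4,5,0

step 1: output 1; order=[1]; indeg=(3,0,0,0,1,1,0,2)
step 2: output 2; order=[1,2]; indeg=(3,0,0,0,1,1,0,2)
step 3: output 3; order=[1,2,3]; indeg=(2,0,0,0,0,0,0,1)
step 4: output 4; order=[1,2,3,4]; indeg=(1,0,0,0,0,0,0,0)
step 5: output 5; order=[1,2,3,4,5]; indeg=(0,0,0,0,0,0,0,0)
step 6: output 0; order=[1,2,3,4,5,0]; indeg=(0,0,0,0,0,0,0,0)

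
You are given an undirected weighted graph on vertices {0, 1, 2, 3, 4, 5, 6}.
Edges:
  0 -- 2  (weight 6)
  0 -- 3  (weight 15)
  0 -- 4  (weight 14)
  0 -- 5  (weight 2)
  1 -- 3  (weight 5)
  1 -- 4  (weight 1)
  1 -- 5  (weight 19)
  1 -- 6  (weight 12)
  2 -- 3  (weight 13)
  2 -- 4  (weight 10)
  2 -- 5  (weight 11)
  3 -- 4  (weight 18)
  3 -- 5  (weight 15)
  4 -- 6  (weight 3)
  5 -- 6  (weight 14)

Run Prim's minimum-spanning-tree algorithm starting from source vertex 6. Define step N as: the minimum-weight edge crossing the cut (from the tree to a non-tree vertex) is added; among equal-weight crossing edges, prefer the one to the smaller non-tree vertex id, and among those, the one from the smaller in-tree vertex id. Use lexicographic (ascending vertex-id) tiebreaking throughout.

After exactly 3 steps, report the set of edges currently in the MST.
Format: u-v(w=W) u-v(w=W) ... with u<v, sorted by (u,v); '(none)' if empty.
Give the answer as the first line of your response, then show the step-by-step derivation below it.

1-3(w=5) 1-4(w=1) 4-6(w=3)

step 1: add edge 4-6 (w=3); MST = {4-6(w=3)}
step 2: add edge 1-4 (w=1); MST = {1-4(w=1) 4-6(w=3)}
step 3: add edge 1-3 (w=5); MST = {1-3(w=5) 1-4(w=1) 4-6(w=3)}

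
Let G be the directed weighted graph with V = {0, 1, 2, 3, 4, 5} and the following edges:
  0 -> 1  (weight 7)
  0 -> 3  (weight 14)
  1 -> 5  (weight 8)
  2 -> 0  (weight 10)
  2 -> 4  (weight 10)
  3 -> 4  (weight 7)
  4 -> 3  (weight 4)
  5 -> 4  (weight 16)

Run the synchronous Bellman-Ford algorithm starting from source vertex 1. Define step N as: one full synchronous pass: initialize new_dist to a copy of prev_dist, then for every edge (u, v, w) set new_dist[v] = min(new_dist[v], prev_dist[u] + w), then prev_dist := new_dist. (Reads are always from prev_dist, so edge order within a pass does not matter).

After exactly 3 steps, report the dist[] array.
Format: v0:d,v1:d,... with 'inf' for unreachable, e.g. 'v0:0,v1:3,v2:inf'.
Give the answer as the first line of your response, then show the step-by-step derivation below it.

v0:inf,v1:0,v2:inf,v3:28,v4:24,v5:8

step 1: dist = v0:inf,v1:0,v2:inf,v3:inf,v4:inf,v5:8
step 2: dist = v0:inf,v1:0,v2:inf,v3:inf,v4:24,v5:8
step 3: dist = v0:inf,v1:0,v2:inf,v3:28,v4:24,v5:8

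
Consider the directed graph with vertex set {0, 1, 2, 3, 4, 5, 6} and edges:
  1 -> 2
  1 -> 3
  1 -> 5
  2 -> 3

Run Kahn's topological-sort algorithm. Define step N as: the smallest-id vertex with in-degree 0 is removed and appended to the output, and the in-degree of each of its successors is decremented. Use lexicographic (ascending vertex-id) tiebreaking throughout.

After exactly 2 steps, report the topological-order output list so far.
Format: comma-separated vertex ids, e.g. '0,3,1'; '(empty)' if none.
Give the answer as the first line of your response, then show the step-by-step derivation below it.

0,1

step 1: output 0; order=[0]; indeg=(0,0,1,2,0,1,0)
step 2: output 1; order=[0,1]; indeg=(0,0,0,1,0,0,0)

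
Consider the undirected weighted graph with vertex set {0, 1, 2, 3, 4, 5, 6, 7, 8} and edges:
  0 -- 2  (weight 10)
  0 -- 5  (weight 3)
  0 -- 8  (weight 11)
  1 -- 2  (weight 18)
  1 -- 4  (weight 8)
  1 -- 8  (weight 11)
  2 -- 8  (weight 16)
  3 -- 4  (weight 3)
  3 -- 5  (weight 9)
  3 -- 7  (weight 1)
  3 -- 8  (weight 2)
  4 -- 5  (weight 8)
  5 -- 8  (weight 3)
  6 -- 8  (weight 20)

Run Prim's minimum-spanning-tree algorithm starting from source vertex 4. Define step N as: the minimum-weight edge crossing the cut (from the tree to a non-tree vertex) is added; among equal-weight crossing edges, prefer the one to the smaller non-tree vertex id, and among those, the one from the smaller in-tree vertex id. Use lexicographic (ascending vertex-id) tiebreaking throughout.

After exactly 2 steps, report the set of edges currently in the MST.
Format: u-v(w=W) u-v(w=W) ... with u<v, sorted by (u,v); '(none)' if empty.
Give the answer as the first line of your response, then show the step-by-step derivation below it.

3-4(w=3) 3-7(w=1)

step 1: add edge 3-4 (w=3); MST = {3-4(w=3)}
step 2: add edge 3-7 (w=1); MST = {3-4(w=3) 3-7(w=1)}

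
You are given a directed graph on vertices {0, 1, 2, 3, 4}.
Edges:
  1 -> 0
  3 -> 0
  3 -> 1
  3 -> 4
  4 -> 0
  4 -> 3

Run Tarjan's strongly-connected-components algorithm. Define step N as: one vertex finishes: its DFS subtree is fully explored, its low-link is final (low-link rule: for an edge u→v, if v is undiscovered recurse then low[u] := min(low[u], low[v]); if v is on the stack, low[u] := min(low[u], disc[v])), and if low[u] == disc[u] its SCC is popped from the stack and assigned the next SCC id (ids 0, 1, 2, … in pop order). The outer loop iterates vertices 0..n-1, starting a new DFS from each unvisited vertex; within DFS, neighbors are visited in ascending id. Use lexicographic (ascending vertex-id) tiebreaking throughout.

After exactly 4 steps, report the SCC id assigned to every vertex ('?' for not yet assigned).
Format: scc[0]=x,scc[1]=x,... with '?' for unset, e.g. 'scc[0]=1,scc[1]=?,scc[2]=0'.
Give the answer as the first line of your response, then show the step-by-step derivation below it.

scc[0]=0,scc[1]=1,scc[2]=2,scc[3]=?,scc[4]=?

step 1: low=(low[0]=0,low[1]=?,low[2]=?,low[3]=?,low[4]=?); scc=(scc[0]=0,scc[1]=?,scc[2]=?,scc[3]=?,scc[4]=?)
step 2: low=(low[0]=0,low[1]=1,low[2]=?,low[3]=?,low[4]=?); scc=(scc[0]=0,scc[1]=1,scc[2]=?,scc[3]=?,scc[4]=?)
step 3: low=(low[0]=0,low[1]=1,low[2]=2,low[3]=?,low[4]=?); scc=(scc[0]=0,scc[1]=1,scc[2]=2,scc[3]=?,scc[4]=?)
step 4: low=(low[0]=0,low[1]=1,low[2]=2,low[3]=3,low[4]=3); scc=(scc[0]=0,scc[1]=1,scc[2]=2,scc[3]=?,scc[4]=?)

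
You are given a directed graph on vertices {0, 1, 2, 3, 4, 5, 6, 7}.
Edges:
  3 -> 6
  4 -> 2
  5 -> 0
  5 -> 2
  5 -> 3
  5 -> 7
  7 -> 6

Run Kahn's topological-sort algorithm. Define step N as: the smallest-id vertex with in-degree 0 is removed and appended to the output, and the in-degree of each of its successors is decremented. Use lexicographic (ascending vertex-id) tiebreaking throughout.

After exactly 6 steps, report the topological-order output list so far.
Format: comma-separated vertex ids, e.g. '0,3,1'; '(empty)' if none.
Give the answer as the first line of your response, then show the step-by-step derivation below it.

1,4,5,0,2,3

step 1: output 1; order=[1]; indeg=(1,0,2,1,0,0,2,1)
step 2: output 4; order=[1,4]; indeg=(1,0,1,1,0,0,2,1)
step 3: output 5; order=[1,4,5]; indeg=(0,0,0,0,0,0,2,0)
step 4: output 0; order=[1,4,5,0]; indeg=(0,0,0,0,0,0,2,0)
step 5: output 2; order=[1,4,5,0,2]; indeg=(0,0,0,0,0,0,2,0)
step 6: output 3; order=[1,4,5,0,2,3]; indeg=(0,0,0,0,0,0,1,0)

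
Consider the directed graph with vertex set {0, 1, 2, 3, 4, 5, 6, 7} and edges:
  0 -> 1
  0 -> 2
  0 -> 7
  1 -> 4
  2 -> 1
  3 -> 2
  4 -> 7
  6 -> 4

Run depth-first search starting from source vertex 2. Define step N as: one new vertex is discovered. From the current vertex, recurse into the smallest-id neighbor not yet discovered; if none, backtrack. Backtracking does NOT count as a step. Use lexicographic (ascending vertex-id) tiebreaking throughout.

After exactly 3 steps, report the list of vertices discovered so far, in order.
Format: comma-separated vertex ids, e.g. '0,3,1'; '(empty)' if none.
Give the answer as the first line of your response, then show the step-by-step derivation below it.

2,1,4

step 1: discover 2; path=2; order=2
step 2: discover 1; path=2>1; order=2,1
step 3: discover 4; path=2>1>4; order=2,1,4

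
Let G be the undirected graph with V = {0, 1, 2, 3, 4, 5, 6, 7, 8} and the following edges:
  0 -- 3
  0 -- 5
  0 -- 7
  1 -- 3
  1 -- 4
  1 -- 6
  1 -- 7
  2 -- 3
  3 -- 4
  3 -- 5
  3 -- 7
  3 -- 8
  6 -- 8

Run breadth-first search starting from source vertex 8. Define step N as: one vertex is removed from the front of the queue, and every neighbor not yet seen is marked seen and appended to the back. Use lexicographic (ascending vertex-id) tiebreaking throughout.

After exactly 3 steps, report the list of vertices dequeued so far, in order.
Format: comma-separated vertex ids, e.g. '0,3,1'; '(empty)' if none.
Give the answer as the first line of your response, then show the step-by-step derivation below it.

8,3,6

step 1: dequeue 8; queue=[3,6]; order=8
step 2: dequeue 3; queue=[6,0,1,2,4,5,7]; order=8,3
step 3: dequeue 6; queue=[0,1,2,4,5,7]; order=8,3,6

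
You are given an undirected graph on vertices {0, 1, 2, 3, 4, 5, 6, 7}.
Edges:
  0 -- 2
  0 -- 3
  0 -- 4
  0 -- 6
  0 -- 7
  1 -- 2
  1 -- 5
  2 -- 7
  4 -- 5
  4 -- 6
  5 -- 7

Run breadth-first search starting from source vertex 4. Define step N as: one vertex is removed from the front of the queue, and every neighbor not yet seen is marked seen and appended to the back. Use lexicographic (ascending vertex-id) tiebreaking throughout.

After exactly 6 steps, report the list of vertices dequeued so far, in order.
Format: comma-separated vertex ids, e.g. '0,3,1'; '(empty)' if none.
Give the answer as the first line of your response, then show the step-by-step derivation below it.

4,0,5,6,2,3

step 1: dequeue 4; queue=[0,5,6]; order=4
step 2: dequeue 0; queue=[5,6,2,3,7]; order=4,0
step 3: dequeue 5; queue=[6,2,3,7,1]; order=4,0,5
step 4: dequeue 6; queue=[2,3,7,1]; order=4,0,5,6
step 5: dequeue 2; queue=[3,7,1]; order=4,0,5,6,2
step 6: dequeue 3; queue=[7,1]; order=4,0,5,6,2,3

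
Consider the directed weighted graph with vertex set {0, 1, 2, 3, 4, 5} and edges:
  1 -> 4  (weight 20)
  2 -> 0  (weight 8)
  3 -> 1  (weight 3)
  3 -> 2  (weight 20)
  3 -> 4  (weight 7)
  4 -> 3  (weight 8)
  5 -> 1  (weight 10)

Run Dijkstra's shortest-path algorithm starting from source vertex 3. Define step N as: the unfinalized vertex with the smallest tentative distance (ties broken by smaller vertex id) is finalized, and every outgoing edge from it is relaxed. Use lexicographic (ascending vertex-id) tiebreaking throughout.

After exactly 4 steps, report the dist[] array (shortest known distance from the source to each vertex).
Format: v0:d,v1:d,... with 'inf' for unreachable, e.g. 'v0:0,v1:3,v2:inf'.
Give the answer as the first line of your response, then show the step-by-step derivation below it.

v0:28,v1:3,v2:20,v3:0,v4:7,v5:inf

step 1: dist = v0:inf,v1:3,v2:20,v3:0,v4:7,v5:inf
step 2: dist = v0:inf,v1:3,v2:20,v3:0,v4:7,v5:inf
step 3: dist = v0:inf,v1:3,v2:20,v3:0,v4:7,v5:inf
step 4: dist = v0:28,v1:3,v2:20,v3:0,v4:7,v5:inf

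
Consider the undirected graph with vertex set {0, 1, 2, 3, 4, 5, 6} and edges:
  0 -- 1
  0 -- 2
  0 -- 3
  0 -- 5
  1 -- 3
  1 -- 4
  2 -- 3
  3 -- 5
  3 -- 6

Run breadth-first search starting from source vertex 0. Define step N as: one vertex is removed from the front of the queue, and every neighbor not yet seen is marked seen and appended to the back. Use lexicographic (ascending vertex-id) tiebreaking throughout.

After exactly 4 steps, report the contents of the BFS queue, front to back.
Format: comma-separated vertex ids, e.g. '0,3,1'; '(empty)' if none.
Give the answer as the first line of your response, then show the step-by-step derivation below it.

5,4,6

step 1: dequeue 0; queue=[1,2,3,5]; order=0
step 2: dequeue 1; queue=[2,3,5,4]; order=0,1
step 3: dequeue 2; queue=[3,5,4]; order=0,1,2
step 4: dequeue 3; queue=[5,4,6]; order=0,1,2,3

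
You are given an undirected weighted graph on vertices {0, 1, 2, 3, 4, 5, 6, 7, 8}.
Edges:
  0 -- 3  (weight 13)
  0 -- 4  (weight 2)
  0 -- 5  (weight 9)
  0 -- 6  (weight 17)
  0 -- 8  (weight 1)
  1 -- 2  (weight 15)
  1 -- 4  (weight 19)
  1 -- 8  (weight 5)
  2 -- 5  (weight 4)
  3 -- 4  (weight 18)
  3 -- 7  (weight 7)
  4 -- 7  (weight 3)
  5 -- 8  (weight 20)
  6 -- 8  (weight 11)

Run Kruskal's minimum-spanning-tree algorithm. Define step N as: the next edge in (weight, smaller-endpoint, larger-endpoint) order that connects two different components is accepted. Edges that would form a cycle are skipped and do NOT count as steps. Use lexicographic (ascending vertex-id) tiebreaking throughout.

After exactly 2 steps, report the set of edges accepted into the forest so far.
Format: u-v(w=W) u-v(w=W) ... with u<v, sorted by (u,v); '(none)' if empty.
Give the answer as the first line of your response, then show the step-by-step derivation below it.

0-4(w=2) 0-8(w=1)

step 1: add edge 0-8 (w=1); MST = {0-8(w=1)}
step 2: add edge 0-4 (w=2); MST = {0-4(w=2) 0-8(w=1)}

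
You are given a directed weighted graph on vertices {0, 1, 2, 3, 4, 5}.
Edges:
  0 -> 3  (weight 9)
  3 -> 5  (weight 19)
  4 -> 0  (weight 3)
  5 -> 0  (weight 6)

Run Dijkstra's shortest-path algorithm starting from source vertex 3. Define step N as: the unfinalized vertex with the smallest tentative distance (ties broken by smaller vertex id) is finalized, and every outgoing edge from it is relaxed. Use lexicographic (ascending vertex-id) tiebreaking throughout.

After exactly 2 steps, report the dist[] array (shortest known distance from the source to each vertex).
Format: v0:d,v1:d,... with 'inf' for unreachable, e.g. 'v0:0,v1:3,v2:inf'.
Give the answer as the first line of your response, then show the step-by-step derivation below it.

v0:25,v1:inf,v2:inf,v3:0,v4:inf,v5:19

step 1: dist = v0:inf,v1:inf,v2:inf,v3:0,v4:inf,v5:19
step 2: dist = v0:25,v1:inf,v2:inf,v3:0,v4:inf,v5:19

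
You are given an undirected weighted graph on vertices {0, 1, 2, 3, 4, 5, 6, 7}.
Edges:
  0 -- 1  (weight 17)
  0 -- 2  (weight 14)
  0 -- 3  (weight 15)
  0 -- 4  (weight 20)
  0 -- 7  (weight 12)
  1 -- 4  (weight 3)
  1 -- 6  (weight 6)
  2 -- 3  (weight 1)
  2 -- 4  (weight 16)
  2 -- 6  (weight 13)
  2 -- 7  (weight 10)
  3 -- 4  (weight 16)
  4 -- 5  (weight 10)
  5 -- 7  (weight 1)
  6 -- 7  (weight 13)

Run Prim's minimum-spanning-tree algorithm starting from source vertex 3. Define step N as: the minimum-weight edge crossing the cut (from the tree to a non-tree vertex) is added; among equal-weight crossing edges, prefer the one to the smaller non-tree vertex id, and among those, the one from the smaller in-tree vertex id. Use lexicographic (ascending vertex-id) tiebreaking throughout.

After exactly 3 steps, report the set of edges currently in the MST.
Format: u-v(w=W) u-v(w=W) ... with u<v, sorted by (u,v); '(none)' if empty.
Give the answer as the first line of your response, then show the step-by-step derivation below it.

2-3(w=1) 2-7(w=10) 5-7(w=1)

step 1: add edge 2-3 (w=1); MST = {2-3(w=1)}
step 2: add edge 2-7 (w=10); MST = {2-3(w=1) 2-7(w=10)}
step 3: add edge 5-7 (w=1); MST = {2-3(w=1) 2-7(w=10) 5-7(w=1)}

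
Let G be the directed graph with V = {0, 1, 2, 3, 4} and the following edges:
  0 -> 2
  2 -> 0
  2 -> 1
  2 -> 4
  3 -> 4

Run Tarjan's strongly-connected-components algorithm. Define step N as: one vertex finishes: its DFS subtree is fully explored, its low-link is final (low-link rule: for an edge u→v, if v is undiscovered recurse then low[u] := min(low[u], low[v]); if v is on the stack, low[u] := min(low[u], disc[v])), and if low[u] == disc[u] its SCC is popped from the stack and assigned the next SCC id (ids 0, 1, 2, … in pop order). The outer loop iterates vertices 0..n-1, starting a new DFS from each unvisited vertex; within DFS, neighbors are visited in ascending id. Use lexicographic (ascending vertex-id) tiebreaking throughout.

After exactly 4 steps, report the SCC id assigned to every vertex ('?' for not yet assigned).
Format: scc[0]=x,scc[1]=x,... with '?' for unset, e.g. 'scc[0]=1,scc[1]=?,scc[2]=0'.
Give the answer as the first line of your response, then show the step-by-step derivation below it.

scc[0]=2,scc[1]=0,scc[2]=2,scc[3]=?,scc[4]=1

step 1: low=(low[0]=0,low[1]=2,low[2]=0,low[3]=?,low[4]=?); scc=(scc[0]=?,scc[1]=0,scc[2]=?,scc[3]=?,scc[4]=?)
step 2: low=(low[0]=0,low[1]=2,low[2]=0,low[3]=?,low[4]=3); scc=(scc[0]=?,scc[1]=0,scc[2]=?,scc[3]=?,scc[4]=1)
step 3: low=(low[0]=0,low[1]=2,low[2]=0,low[3]=?,low[4]=3); scc=(scc[0]=?,scc[1]=0,scc[2]=?,scc[3]=?,scc[4]=1)
step 4: low=(low[0]=0,low[1]=2,low[2]=0,low[3]=?,low[4]=3); scc=(scc[0]=2,scc[1]=0,scc[2]=2,scc[3]=?,scc[4]=1)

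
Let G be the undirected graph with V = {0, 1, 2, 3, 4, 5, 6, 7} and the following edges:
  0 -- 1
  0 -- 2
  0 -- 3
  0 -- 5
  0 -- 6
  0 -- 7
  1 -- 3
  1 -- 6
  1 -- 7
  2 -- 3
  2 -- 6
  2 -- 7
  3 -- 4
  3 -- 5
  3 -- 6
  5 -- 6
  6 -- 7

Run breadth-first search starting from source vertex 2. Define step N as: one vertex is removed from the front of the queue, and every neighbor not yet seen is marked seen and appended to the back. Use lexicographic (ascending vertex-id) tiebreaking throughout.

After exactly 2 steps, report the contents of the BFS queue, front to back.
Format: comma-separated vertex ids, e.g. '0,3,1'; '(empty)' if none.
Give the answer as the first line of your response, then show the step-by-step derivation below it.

3,6,7,1,5

step 1: dequeue 2; queue=[0,3,6,7]; order=2
step 2: dequeue 0; queue=[3,6,7,1,5]; order=2,0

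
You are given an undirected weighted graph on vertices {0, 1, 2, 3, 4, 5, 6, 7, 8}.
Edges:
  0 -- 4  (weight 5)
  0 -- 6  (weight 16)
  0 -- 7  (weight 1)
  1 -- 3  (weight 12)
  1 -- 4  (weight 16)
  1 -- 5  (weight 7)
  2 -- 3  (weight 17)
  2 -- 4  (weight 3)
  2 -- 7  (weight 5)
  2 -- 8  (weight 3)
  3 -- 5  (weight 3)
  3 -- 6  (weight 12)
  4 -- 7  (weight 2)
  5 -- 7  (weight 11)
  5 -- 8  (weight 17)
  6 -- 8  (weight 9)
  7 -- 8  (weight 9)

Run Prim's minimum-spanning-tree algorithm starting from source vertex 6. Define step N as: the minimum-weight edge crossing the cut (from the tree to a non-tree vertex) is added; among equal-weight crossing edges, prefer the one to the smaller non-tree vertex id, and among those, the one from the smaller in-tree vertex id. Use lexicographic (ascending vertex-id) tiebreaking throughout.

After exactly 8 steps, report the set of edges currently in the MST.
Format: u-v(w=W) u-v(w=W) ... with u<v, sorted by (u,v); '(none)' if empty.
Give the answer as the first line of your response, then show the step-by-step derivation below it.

0-7(w=1) 1-5(w=7) 2-4(w=3) 2-8(w=3) 3-5(w=3) 4-7(w=2) 5-7(w=11) 6-8(w=9)

step 1: add edge 6-8 (w=9); MST = {6-8(w=9)}
step 2: add edge 2-8 (w=3); MST = {2-8(w=3) 6-8(w=9)}
step 3: add edge 2-4 (w=3); MST = {2-4(w=3) 2-8(w=3) 6-8(w=9)}
step 4: add edge 4-7 (w=2); MST = {2-4(w=3) 2-8(w=3) 4-7(w=2) 6-8(w=9)}
step 5: add edge 0-7 (w=1); MST = {0-7(w=1) 2-4(w=3) 2-8(w=3) 4-7(w=2) 6-8(w=9)}
step 6: add edge 5-7 (w=11); MST = {0-7(w=1) 2-4(w=3) 2-8(w=3) 4-7(w=2) 5-7(w=11) 6-8(w=9)}
step 7: add edge 3-5 (w=3); MST = {0-7(w=1) 2-4(w=3) 2-8(w=3) 3-5(w=3) 4-7(w=2) 5-7(w=11) 6-8(w=9)}
step 8: add edge 1-5 (w=7); MST = {0-7(w=1) 1-5(w=7) 2-4(w=3) 2-8(w=3) 3-5(w=3) 4-7(w=2) 5-7(w=11) 6-8(w=9)}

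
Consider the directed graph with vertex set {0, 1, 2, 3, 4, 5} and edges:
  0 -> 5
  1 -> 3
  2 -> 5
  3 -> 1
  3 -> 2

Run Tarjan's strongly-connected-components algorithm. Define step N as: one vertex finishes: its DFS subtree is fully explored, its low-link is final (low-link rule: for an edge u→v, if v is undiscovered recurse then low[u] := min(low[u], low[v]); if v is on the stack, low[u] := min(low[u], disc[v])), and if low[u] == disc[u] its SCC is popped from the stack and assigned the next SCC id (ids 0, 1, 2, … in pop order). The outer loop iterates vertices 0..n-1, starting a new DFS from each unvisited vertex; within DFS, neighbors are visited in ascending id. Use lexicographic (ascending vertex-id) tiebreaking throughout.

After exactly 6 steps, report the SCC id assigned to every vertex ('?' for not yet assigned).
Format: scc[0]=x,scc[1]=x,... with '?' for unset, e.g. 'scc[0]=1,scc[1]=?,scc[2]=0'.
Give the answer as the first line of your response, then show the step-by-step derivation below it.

scc[0]=1,scc[1]=3,scc[2]=2,scc[3]=3,scc[4]=4,scc[5]=0

step 1: low=(low[0]=0,low[1]=?,low[2]=?,low[3]=?,low[4]=?,low[5]=1); scc=(scc[0]=?,scc[1]=?,scc[2]=?,scc[3]=?,scc[4]=?,scc[5]=0)
step 2: low=(low[0]=0,low[1]=?,low[2]=?,low[3]=?,low[4]=?,low[5]=1); scc=(scc[0]=1,scc[1]=?,scc[2]=?,scc[3]=?,scc[4]=?,scc[5]=0)
step 3: low=(low[0]=0,low[1]=2,low[2]=4,low[3]=2,low[4]=?,low[5]=1); scc=(scc[0]=1,scc[1]=?,scc[2]=2,scc[3]=?,scc[4]=?,scc[5]=0)
step 4: low=(low[0]=0,low[1]=2,low[2]=4,low[3]=2,low[4]=?,low[5]=1); scc=(scc[0]=1,scc[1]=?,scc[2]=2,scc[3]=?,scc[4]=?,scc[5]=0)
step 5: low=(low[0]=0,low[1]=2,low[2]=4,low[3]=2,low[4]=?,low[5]=1); scc=(scc[0]=1,scc[1]=3,scc[2]=2,scc[3]=3,scc[4]=?,scc[5]=0)
step 6: low=(low[0]=0,low[1]=2,low[2]=4,low[3]=2,low[4]=5,low[5]=1); scc=(scc[0]=1,scc[1]=3,scc[2]=2,scc[3]=3,scc[4]=4,scc[5]=0)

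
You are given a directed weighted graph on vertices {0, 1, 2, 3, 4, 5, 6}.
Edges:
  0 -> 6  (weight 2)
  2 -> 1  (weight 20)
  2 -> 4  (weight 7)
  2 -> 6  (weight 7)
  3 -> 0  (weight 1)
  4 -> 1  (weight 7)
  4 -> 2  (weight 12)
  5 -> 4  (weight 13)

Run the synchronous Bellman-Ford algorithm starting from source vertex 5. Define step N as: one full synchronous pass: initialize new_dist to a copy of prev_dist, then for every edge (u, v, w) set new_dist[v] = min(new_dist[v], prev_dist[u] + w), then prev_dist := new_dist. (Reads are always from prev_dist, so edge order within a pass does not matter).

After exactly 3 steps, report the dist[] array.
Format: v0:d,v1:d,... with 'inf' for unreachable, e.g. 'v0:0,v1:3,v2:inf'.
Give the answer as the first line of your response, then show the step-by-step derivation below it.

v0:inf,v1:20,v2:25,v3:inf,v4:13,v5:0,v6:32

step 1: dist = v0:inf,v1:inf,v2:inf,v3:inf,v4:13,v5:0,v6:inf
step 2: dist = v0:inf,v1:20,v2:25,v3:inf,v4:13,v5:0,v6:inf
step 3: dist = v0:inf,v1:20,v2:25,v3:inf,v4:13,v5:0,v6:32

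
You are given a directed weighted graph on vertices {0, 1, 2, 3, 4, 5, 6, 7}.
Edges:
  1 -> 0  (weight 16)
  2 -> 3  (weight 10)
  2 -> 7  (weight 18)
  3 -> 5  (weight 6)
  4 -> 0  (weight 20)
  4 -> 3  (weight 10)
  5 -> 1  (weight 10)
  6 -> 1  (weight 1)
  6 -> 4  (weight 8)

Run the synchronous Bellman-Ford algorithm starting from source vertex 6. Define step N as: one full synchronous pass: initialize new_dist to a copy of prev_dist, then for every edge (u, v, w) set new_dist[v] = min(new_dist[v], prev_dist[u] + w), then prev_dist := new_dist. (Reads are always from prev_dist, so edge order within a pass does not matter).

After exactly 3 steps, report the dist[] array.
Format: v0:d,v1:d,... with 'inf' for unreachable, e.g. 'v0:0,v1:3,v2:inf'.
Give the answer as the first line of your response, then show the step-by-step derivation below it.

v0:17,v1:1,v2:inf,v3:18,v4:8,v5:24,v6:0,v7:inf

step 1: dist = v0:inf,v1:1,v2:inf,v3:inf,v4:8,v5:inf,v6:0,v7:inf
step 2: dist = v0:17,v1:1,v2:inf,v3:18,v4:8,v5:inf,v6:0,v7:inf
step 3: dist = v0:17,v1:1,v2:inf,v3:18,v4:8,v5:24,v6:0,v7:inf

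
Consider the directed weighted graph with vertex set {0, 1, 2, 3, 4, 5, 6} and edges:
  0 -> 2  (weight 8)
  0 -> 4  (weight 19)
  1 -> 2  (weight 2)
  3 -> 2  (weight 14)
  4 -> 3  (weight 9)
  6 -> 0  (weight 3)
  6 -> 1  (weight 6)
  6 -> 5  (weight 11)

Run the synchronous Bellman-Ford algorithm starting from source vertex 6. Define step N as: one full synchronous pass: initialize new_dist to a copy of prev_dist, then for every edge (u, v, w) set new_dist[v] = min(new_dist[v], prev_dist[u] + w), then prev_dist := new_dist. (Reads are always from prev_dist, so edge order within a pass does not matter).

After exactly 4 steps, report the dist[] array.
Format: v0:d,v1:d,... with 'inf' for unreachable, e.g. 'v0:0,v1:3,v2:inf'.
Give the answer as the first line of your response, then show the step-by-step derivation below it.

v0:3,v1:6,v2:8,v3:31,v4:22,v5:11,v6:0

step 1: dist = v0:3,v1:6,v2:inf,v3:inf,v4:inf,v5:11,v6:0
step 2: dist = v0:3,v1:6,v2:8,v3:inf,v4:22,v5:11,v6:0
step 3: dist = v0:3,v1:6,v2:8,v3:31,v4:22,v5:11,v6:0
step 4: dist = v0:3,v1:6,v2:8,v3:31,v4:22,v5:11,v6:0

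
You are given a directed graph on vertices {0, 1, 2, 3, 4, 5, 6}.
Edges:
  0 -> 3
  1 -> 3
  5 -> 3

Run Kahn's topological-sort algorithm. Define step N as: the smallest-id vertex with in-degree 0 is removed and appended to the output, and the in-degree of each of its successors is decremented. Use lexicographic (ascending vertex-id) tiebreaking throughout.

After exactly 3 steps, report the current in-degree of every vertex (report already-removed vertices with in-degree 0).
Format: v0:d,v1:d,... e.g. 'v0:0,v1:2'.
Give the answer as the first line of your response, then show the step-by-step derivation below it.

v0:0,v1:0,v2:0,v3:1,v4:0,v5:0,v6:0

step 1: output 0; order=[0]; indeg=(0,0,0,2,0,0,0)
step 2: output 1; order=[0,1]; indeg=(0,0,0,1,0,0,0)
step 3: output 2; order=[0,1,2]; indeg=(0,0,0,1,0,0,0)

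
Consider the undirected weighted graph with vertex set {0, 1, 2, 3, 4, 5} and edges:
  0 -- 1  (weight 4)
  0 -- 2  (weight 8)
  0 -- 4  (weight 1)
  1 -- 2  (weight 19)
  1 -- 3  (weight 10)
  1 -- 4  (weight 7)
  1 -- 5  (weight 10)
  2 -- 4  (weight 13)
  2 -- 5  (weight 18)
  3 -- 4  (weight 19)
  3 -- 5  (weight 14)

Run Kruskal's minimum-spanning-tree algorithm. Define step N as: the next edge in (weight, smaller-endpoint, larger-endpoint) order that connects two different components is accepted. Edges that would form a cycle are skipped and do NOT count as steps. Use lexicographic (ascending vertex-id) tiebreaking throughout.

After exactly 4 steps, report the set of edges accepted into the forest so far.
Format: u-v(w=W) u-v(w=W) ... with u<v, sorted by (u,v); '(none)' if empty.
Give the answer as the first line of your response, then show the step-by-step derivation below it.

0-1(w=4) 0-2(w=8) 0-4(w=1) 1-3(w=10)

step 1: add edge 0-4 (w=1); MST = {0-4(w=1)}
step 2: add edge 0-1 (w=4); MST = {0-1(w=4) 0-4(w=1)}
step 3: add edge 0-2 (w=8); MST = {0-1(w=4) 0-2(w=8) 0-4(w=1)}
step 4: add edge 1-3 (w=10); MST = {0-1(w=4) 0-2(w=8) 0-4(w=1) 1-3(w=10)}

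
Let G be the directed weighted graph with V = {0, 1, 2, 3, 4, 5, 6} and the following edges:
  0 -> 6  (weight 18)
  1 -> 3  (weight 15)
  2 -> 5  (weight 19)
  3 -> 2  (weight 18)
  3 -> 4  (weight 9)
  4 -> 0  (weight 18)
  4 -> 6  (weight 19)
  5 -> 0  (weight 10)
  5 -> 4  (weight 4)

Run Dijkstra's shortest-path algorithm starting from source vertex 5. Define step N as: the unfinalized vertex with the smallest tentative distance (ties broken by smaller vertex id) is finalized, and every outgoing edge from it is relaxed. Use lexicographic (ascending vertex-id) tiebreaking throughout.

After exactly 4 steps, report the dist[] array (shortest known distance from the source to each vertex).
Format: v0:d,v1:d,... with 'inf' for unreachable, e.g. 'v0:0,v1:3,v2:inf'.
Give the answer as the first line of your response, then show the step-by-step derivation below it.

v0:10,v1:inf,v2:inf,v3:inf,v4:4,v5:0,v6:23

step 1: dist = v0:10,v1:inf,v2:inf,v3:inf,v4:4,v5:0,v6:inf
step 2: dist = v0:10,v1:inf,v2:inf,v3:inf,v4:4,v5:0,v6:23
step 3: dist = v0:10,v1:inf,v2:inf,v3:inf,v4:4,v5:0,v6:23
step 4: dist = v0:10,v1:inf,v2:inf,v3:inf,v4:4,v5:0,v6:23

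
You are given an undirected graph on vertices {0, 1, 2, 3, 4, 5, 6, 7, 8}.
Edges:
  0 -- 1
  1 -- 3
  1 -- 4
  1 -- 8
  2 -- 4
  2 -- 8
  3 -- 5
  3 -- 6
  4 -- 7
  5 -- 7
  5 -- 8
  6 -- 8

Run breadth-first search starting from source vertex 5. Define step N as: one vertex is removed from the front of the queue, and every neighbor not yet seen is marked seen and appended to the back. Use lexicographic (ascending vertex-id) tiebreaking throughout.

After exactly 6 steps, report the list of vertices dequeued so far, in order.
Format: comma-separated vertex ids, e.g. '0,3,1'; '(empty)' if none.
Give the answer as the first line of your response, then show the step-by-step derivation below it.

5,3,7,8,1,6

step 1: dequeue 5; queue=[3,7,8]; order=5
step 2: dequeue 3; queue=[7,8,1,6]; order=5,3
step 3: dequeue 7; queue=[8,1,6,4]; order=5,3,7
step 4: dequeue 8; queue=[1,6,4,2]; order=5,3,7,8
step 5: dequeue 1; queue=[6,4,2,0]; order=5,3,7,8,1
step 6: dequeue 6; queue=[4,2,0]; order=5,3,7,8,1,6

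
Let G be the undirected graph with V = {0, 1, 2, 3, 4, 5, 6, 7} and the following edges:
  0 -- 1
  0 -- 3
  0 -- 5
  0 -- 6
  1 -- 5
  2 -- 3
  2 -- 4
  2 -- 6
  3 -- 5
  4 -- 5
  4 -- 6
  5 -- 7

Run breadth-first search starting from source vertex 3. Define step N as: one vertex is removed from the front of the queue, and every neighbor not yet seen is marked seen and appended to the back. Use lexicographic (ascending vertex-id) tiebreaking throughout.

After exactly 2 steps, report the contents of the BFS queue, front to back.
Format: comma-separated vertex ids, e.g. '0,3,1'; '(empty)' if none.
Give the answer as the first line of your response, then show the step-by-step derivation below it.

2,5,1,6

step 1: dequeue 3; queue=[0,2,5]; order=3
step 2: dequeue 0; queue=[2,5,1,6]; order=3,0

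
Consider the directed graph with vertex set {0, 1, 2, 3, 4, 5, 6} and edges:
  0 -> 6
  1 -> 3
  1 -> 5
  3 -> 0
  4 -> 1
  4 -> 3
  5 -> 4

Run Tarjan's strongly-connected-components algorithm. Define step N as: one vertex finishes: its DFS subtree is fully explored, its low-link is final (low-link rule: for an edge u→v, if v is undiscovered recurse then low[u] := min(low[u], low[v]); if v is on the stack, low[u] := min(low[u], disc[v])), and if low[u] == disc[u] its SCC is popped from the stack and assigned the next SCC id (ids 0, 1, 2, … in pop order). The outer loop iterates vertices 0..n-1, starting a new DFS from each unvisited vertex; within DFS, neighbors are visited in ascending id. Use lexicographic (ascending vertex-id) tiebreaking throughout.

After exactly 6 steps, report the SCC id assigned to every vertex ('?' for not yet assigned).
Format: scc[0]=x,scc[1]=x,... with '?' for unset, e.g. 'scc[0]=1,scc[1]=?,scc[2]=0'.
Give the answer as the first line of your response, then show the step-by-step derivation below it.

scc[0]=1,scc[1]=3,scc[2]=?,scc[3]=2,scc[4]=3,scc[5]=3,scc[6]=0

step 1: low=(low[0]=0,low[1]=?,low[2]=?,low[3]=?,low[4]=?,low[5]=?,low[6]=1); scc=(scc[0]=?,scc[1]=?,scc[2]=?,scc[3]=?,scc[4]=?,scc[5]=?,scc[6]=0)
step 2: low=(low[0]=0,low[1]=?,low[2]=?,low[3]=?,low[4]=?,low[5]=?,low[6]=1); scc=(scc[0]=1,scc[1]=?,scc[2]=?,scc[3]=?,scc[4]=?,scc[5]=?,scc[6]=0)
step 3: low=(low[0]=0,low[1]=2,low[2]=?,low[3]=3,low[4]=?,low[5]=?,low[6]=1); scc=(scc[0]=1,scc[1]=?,scc[2]=?,scc[3]=2,scc[4]=?,scc[5]=?,scc[6]=0)
step 4: low=(low[0]=0,low[1]=2,low[2]=?,low[3]=3,low[4]=2,low[5]=4,low[6]=1); scc=(scc[0]=1,scc[1]=?,scc[2]=?,scc[3]=2,scc[4]=?,scc[5]=?,scc[6]=0)
step 5: low=(low[0]=0,low[1]=2,low[2]=?,low[3]=3,low[4]=2,low[5]=2,low[6]=1); scc=(scc[0]=1,scc[1]=?,scc[2]=?,scc[3]=2,scc[4]=?,scc[5]=?,scc[6]=0)
step 6: low=(low[0]=0,low[1]=2,low[2]=?,low[3]=3,low[4]=2,low[5]=2,low[6]=1); scc=(scc[0]=1,scc[1]=3,scc[2]=?,scc[3]=2,scc[4]=3,scc[5]=3,scc[6]=0)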